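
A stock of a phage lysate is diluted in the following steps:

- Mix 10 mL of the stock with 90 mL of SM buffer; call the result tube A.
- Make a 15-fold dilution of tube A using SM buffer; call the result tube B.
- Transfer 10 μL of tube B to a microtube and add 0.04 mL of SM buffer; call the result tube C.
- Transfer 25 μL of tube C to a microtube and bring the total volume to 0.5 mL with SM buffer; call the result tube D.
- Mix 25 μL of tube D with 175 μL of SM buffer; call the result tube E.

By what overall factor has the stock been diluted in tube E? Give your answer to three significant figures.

1.20 × 10^5

Step 1: 10 mL + 90 mL = 100 mL total → factor 100/10 = 10
Step 2: 15-fold → factor 15
Step 3: 10 μL + 0.04 mL = 50 μL total → factor 50/10 = 5
Step 4: 25 μL brought to 0.5 mL → factor 500/25 = 20
Step 5: 25 μL + 175 μL = 200 μL total → factor 200/25 = 8
Overall dilution factor = 10 × 15 × 5 × 20 × 8 = 1.2 × 10^5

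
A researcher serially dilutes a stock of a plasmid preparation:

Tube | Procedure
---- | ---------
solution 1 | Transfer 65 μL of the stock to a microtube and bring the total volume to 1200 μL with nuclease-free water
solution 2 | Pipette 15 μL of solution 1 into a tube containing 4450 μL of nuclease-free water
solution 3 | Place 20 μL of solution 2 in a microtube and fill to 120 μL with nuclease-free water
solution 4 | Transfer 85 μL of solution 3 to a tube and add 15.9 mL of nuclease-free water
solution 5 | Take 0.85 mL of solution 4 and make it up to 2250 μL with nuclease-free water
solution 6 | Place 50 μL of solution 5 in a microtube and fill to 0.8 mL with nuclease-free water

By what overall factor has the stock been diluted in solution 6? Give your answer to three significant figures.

Step 1: 65 μL brought to 1200 μL → factor 1200/65 = 18.462
Step 2: 15 μL + 4450 μL = 4465 μL total → factor 4465/15 = 297.67
Step 3: 20 μL brought to 120 μL → factor 120/20 = 6
Step 4: 85 μL + 15.9 mL = 15985 μL total → factor 15985/85 = 188.06
Step 5: 0.85 mL brought to 2250 μL → factor 2.25/0.85 = 2.6471
Step 6: 50 μL brought to 0.8 mL → factor 800/50 = 16
Overall dilution factor = 18.462 × 297.67 × 6 × 188.06 × 2.6471 × 16 = 2.6262 × 10^8

2.63 × 10^8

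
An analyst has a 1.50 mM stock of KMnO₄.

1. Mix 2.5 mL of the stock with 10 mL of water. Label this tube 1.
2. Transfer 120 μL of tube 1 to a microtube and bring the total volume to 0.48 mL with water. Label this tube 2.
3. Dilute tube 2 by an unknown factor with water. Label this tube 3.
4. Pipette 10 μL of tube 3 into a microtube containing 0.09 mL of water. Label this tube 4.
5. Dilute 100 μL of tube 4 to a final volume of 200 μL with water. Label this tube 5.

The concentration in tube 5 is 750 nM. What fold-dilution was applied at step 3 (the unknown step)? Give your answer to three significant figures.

Step 1: 2.5 mL + 10 mL = 12.5 mL total → factor 12.5/2.5 = 5
Step 2: 120 μL brought to 0.48 mL → factor 480/120 = 4
Step 3: unknown factor x
Step 4: 10 μL + 0.09 mL = 100 μL total → factor 100/10 = 10
Step 5: 100 μL brought to 200 μL → factor 200/100 = 2
Product of known-step factors = 400
Overall factor = 1.50 mM / (750 nM) = 2000
x = 2000 / 400 = 5.00

5.00-fold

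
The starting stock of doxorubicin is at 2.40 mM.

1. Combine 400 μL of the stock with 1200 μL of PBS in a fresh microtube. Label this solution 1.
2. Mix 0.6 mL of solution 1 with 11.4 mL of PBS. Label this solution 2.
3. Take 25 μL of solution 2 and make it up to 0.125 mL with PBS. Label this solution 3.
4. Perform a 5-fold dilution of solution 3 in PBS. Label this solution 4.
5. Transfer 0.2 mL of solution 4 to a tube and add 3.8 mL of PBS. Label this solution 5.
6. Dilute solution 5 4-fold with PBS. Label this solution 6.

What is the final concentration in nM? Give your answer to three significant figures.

Step 1: 400 μL + 1200 μL = 1600 μL total → factor 1600/400 = 4
Step 2: 0.6 mL + 11.4 mL = 12 mL total → factor 12/0.6 = 20
Step 3: 25 μL brought to 0.125 mL → factor 125/25 = 5
Step 4: 5-fold → factor 5
Step 5: 0.2 mL + 3.8 mL = 4 mL total → factor 4/0.2 = 20
Step 6: 4-fold → factor 4
Overall dilution factor = 4 × 20 × 5 × 5 × 20 × 4 = 1.6 × 10^5
Final = 2.40 mM / 1.6 × 10^5 = 1.500 × 10^-5 mM = 15.0 nM

15.0 nM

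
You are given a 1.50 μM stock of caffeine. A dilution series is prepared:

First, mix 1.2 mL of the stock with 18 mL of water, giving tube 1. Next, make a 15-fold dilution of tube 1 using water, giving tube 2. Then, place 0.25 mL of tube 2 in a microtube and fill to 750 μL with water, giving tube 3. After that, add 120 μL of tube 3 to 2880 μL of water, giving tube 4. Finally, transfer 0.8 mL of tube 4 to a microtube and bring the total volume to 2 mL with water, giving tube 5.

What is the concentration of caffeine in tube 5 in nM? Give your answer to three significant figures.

Step 1: 1.2 mL + 18 mL = 19.2 mL total → factor 19.2/1.2 = 16
Step 2: 15-fold → factor 15
Step 3: 0.25 mL brought to 750 μL → factor 0.75/0.25 = 3
Step 4: 120 μL + 2880 μL = 3000 μL total → factor 3000/120 = 25
Step 5: 0.8 mL brought to 2 mL → factor 2/0.8 = 2.5
Dilution factor through tube 5 = 16 × 15 × 3 × 25 × 2.5 = 45000
[tube 5] = 1.50 μM / 45000 = 3.333 × 10^-5 μM = 0.0333 nM

0.0333 nM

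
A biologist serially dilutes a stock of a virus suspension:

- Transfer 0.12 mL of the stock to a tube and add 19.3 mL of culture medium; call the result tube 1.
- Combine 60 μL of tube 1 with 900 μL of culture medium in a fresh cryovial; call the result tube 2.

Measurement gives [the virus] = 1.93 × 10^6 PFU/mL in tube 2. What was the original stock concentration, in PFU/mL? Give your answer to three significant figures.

Step 1: 0.12 mL + 19.3 mL = 19.42 mL total → factor 19.42/0.12 = 161.83
Step 2: 60 μL + 900 μL = 960 μL total → factor 960/60 = 16
Overall dilution factor = 161.83 × 16 = 2589.3
Stock = 1.93 × 10^6 PFU/mL × 2589.3 = 5.00 × 10^9 PFU/mL

5.00 × 10^9 PFU/mL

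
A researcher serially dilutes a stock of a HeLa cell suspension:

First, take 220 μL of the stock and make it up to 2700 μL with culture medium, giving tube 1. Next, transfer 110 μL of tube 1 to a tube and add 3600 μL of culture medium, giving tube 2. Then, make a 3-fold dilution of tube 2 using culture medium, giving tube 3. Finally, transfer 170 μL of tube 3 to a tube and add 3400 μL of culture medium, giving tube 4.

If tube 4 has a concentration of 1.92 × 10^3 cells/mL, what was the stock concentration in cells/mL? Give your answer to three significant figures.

Step 1: 220 μL brought to 2700 μL → factor 2700/220 = 12.273
Step 2: 110 μL + 3600 μL = 3710 μL total → factor 3710/110 = 33.727
Step 3: 3-fold → factor 3
Step 4: 170 μL + 3400 μL = 3570 μL total → factor 3570/170 = 21
Overall dilution factor = 12.273 × 33.727 × 3 × 21 = 26077
Stock = 1.92 × 10^3 cells/mL × 26077 = 5.01 × 10^7 cells/mL

5.01 × 10^7 cells/mL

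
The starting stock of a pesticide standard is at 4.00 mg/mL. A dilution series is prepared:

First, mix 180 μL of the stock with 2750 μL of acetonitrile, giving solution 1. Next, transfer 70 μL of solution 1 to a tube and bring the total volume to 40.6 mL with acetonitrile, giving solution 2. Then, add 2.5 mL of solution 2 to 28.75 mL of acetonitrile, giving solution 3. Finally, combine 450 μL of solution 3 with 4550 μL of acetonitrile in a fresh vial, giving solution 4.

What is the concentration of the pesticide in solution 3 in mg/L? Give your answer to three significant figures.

0.0339 mg/L

Step 1: 180 μL + 2750 μL = 2930 μL total → factor 2930/180 = 16.278
Step 2: 70 μL brought to 40.6 mL → factor 40600/70 = 580
Step 3: 2.5 mL + 28.75 mL = 31.25 mL total → factor 31.25/2.5 = 12.5
Dilution factor through solution 3 = 16.278 × 580 × 12.5 = 1.1801 × 10^5
[solution 3] = 4.00 mg/mL / 1.1801 × 10^5 = 3.389 × 10^-5 mg/mL = 0.0339 mg/L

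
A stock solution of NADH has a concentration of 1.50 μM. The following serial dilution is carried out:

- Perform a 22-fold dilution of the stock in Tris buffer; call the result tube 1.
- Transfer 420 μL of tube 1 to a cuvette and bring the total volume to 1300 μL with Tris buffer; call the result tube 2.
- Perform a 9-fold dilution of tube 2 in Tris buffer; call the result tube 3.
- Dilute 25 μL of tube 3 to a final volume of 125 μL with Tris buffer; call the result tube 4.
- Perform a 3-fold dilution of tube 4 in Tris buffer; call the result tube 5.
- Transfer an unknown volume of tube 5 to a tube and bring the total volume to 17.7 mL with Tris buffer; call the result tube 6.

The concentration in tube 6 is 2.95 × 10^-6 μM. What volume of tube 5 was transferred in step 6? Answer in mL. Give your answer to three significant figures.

Step 1: 22-fold → factor 22
Step 2: 420 μL brought to 1300 μL → factor 1300/420 = 3.0952
Step 3: 9-fold → factor 9
Step 4: 25 μL brought to 125 μL → factor 125/25 = 5
Step 5: 3-fold → factor 3
Step 6: v brought to 17.7 mL → factor = 17.7 mL/v
Product of known-step factors = 9192.9
Overall factor = 1.50 μM / (2.95 × 10^-6 μM) = 5.0847 × 10^5
Step-6 factor = 5.0847 × 10^5 / 9192.9 = 55.312
v = 17.7 mL / 55.312 = 0.320 mL

0.320 mL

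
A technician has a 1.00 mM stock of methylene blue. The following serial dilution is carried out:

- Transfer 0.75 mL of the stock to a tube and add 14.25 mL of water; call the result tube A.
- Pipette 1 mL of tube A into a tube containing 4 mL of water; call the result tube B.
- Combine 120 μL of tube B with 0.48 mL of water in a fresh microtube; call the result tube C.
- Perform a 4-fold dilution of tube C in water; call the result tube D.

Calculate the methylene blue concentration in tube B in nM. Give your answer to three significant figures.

Step 1: 0.75 mL + 14.25 mL = 15 mL total → factor 15/0.75 = 20
Step 2: 1 mL + 4 mL = 5 mL total → factor 5/1 = 5
Dilution factor through tube B = 20 × 5 = 100
[tube B] = 1.00 mM / 100 = 0.01000 mM = 1.00 × 10^4 nM

1.00 × 10^4 nM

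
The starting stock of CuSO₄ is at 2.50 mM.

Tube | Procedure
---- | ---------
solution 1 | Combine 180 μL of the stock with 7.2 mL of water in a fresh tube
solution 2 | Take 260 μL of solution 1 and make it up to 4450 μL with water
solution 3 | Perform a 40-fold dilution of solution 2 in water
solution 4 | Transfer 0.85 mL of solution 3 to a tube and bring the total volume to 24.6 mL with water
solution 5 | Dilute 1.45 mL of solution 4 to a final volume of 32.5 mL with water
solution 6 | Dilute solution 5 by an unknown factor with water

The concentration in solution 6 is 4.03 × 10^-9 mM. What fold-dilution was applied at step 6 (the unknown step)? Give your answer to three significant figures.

Step 1: 180 μL + 7.2 mL = 7380 μL total → factor 7380/180 = 41
Step 2: 260 μL brought to 4450 μL → factor 4450/260 = 17.115
Step 3: 40-fold → factor 40
Step 4: 0.85 mL brought to 24.6 mL → factor 24.6/0.85 = 28.941
Step 5: 1.45 mL brought to 32.5 mL → factor 32.5/1.45 = 22.414
Step 6: unknown factor x
Product of known-step factors = 1.8208 × 10^7
Overall factor = 2.50 mM / (4.03 × 10^-9 mM) = 6.2035 × 10^8
x = 6.2035 × 10^8 / 1.8208 × 10^7 = 34.1

34.1-fold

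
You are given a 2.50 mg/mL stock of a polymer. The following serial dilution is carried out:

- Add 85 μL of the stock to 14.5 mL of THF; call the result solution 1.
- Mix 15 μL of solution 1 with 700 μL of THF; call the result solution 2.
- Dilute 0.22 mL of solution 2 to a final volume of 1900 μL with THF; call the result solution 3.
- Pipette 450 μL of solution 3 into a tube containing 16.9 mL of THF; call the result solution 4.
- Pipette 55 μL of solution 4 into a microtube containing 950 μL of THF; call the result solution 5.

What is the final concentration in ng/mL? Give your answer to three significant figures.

Step 1: 85 μL + 14.5 mL = 14585 μL total → factor 14585/85 = 171.59
Step 2: 15 μL + 700 μL = 715 μL total → factor 715/15 = 47.667
Step 3: 0.22 mL brought to 1900 μL → factor 1.9/0.22 = 8.6364
Step 4: 450 μL + 16.9 mL = 17350 μL total → factor 17350/450 = 38.556
Step 5: 55 μL + 950 μL = 1005 μL total → factor 1005/55 = 18.273
Overall dilution factor = 171.59 × 47.667 × 8.6364 × 38.556 × 18.273 = 4.9765 × 10^7
Final = 2.50 mg/mL / 4.9765 × 10^7 = 5.024 × 10^-8 mg/mL = 0.0502 ng/mL

0.0502 ng/mL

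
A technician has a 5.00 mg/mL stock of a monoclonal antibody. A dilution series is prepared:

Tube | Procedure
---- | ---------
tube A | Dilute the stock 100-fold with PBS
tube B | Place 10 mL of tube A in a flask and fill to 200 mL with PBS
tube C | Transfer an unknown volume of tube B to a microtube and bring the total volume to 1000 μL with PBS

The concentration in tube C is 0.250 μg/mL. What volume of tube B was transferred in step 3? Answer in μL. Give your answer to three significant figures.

Step 1: 100-fold → factor 100
Step 2: 10 mL brought to 200 mL → factor 200/10 = 20
Step 3: v brought to 1000 μL → factor = 1000 μL/v
Product of known-step factors = 2000
Overall factor = 5.00 mg/mL / (0.250 μg/mL) = 20000
Step-3 factor = 20000 / 2000 = 10
v = 1000 μL / 10 = 100 μL

100 μL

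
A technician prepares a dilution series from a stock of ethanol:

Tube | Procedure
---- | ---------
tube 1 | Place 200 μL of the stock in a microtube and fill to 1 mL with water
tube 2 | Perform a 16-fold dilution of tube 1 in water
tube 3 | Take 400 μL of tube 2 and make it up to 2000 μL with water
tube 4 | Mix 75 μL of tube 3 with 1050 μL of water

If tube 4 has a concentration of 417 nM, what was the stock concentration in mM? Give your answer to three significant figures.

2.50 mM

Step 1: 200 μL brought to 1 mL → factor 1000/200 = 5
Step 2: 16-fold → factor 16
Step 3: 400 μL brought to 2000 μL → factor 2000/400 = 5
Step 4: 75 μL + 1050 μL = 1125 μL total → factor 1125/75 = 15
Overall dilution factor = 5 × 16 × 5 × 15 = 6000
Stock = 417 nM × 6000 = 2.502 × 10^6 nM = 2.50 mM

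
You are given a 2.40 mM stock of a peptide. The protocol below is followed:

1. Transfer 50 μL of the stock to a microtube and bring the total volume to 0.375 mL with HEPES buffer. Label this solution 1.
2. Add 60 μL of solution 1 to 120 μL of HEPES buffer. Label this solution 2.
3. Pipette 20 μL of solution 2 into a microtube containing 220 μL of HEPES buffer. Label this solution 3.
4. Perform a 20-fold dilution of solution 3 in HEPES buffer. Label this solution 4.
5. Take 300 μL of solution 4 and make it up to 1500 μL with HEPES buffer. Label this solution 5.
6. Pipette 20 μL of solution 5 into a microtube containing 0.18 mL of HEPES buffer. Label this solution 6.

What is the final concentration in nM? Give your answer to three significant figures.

Step 1: 50 μL brought to 0.375 mL → factor 375/50 = 7.5
Step 2: 60 μL + 120 μL = 180 μL total → factor 180/60 = 3
Step 3: 20 μL + 220 μL = 240 μL total → factor 240/20 = 12
Step 4: 20-fold → factor 20
Step 5: 300 μL brought to 1500 μL → factor 1500/300 = 5
Step 6: 20 μL + 0.18 mL = 200 μL total → factor 200/20 = 10
Overall dilution factor = 7.5 × 3 × 12 × 20 × 5 × 10 = 2.7 × 10^5
Final = 2.40 mM / 2.7 × 10^5 = 8.889 × 10^-6 mM = 8.89 nM

8.89 nM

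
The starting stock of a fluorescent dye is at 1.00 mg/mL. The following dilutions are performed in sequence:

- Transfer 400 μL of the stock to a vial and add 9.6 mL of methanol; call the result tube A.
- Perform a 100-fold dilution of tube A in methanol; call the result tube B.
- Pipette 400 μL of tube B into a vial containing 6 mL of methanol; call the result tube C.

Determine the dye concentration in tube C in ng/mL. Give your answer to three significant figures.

Step 1: 400 μL + 9.6 mL = 10000 μL total → factor 10000/400 = 25
Step 2: 100-fold → factor 100
Step 3: 400 μL + 6 mL = 6400 μL total → factor 6400/400 = 16
Overall dilution factor = 25 × 100 × 16 = 40000
Final = 1.00 mg/mL / 40000 = 2.500 × 10^-5 mg/mL = 25.0 ng/mL

25.0 ng/mL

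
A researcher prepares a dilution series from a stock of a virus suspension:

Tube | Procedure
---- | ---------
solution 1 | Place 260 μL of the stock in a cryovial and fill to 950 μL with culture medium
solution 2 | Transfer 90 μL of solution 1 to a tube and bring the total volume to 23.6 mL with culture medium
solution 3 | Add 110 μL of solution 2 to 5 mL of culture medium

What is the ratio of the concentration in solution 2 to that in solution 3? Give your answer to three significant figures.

Step 1: 260 μL brought to 950 μL → factor 950/260 = 3.6538
Step 2: 90 μL brought to 23.6 mL → factor 23600/90 = 262.22
Step 3: 110 μL + 5 mL = 5110 μL total → factor 5110/110 = 46.455
Dilution factor to solution 2 = 958.12; to solution 3 = 44509
[solution 2]/[solution 3] = (factor to solution 3)/(factor to solution 2) = 44509/958.12 = 46.5

46.5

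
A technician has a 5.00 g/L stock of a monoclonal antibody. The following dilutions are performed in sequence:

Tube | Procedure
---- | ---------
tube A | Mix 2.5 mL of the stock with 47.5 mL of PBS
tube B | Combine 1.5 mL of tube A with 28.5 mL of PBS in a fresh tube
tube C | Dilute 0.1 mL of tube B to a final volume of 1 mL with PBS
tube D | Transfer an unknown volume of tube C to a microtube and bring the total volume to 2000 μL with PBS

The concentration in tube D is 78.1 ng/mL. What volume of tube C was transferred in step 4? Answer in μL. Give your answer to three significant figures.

125 μL

Step 1: 2.5 mL + 47.5 mL = 50 mL total → factor 50/2.5 = 20
Step 2: 1.5 mL + 28.5 mL = 30 mL total → factor 30/1.5 = 20
Step 3: 0.1 mL brought to 1 mL → factor 1/0.1 = 10
Step 4: v brought to 2000 μL → factor = 2000 μL/v
Product of known-step factors = 4000
Overall factor = 5.00 g/L / (78.1 ng/mL) = 64020
Step-4 factor = 64020 / 4000 = 16.005
v = 2000 μL / 16.005 = 125 μL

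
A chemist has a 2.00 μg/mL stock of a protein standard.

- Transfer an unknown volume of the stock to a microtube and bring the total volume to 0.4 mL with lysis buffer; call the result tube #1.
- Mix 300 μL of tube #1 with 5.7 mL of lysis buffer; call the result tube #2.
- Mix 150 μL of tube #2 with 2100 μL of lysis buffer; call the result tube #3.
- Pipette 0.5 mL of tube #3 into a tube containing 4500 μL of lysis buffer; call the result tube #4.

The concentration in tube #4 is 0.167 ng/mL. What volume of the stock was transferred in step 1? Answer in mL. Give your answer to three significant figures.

Step 1: v brought to 0.4 mL → factor = 0.4 mL/v
Step 2: 300 μL + 5.7 mL = 6000 μL total → factor 6000/300 = 20
Step 3: 150 μL + 2100 μL = 2250 μL total → factor 2250/150 = 15
Step 4: 0.5 mL + 4500 μL = 5 mL total → factor 5/0.5 = 10
Product of known-step factors = 3000
Overall factor = 2.00 μg/mL / (0.167 ng/mL) = 11976
Step-1 factor = 11976 / 3000 = 3.992
v = 0.4 mL / 3.992 = 0.100 mL

0.100 mL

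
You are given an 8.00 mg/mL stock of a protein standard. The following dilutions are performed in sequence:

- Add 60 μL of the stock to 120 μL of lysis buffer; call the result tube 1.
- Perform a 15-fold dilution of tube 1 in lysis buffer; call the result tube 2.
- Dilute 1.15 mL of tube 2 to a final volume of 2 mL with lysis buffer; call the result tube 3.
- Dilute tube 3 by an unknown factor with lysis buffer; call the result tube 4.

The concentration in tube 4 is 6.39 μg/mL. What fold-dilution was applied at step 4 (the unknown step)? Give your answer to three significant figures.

Step 1: 60 μL + 120 μL = 180 μL total → factor 180/60 = 3
Step 2: 15-fold → factor 15
Step 3: 1.15 mL brought to 2 mL → factor 2/1.15 = 1.7391
Step 4: unknown factor x
Product of known-step factors = 78.261
Overall factor = 8.00 mg/mL / (6.39 μg/mL) = 1252
x = 1252 / 78.261 = 16.0

16.0-fold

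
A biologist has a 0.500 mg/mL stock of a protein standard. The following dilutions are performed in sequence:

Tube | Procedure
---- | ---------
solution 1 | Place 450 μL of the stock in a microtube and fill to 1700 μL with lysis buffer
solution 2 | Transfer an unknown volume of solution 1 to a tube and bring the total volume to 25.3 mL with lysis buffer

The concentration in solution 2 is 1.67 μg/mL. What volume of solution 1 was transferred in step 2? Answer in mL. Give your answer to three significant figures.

Step 1: 450 μL brought to 1700 μL → factor 1700/450 = 3.7778
Step 2: v brought to 25.3 mL → factor = 25.3 mL/v
Product of known-step factors = 3.7778
Overall factor = 0.500 mg/mL / (1.67 μg/mL) = 299.4
Step-2 factor = 299.4 / 3.7778 = 79.253
v = 25.3 mL / 79.253 = 0.319 mL

0.319 mL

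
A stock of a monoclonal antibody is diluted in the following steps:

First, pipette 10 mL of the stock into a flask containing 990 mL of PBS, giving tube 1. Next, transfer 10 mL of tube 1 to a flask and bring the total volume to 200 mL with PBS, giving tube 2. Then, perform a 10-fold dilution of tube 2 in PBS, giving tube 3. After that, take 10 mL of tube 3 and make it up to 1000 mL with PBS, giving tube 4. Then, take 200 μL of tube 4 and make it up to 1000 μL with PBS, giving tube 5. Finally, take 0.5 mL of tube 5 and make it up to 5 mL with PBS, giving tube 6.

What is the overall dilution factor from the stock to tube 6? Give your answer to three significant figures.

1.00 × 10^8

Step 1: 10 mL + 990 mL = 1000 mL total → factor 1000/10 = 100
Step 2: 10 mL brought to 200 mL → factor 200/10 = 20
Step 3: 10-fold → factor 10
Step 4: 10 mL brought to 1000 mL → factor 1000/10 = 100
Step 5: 200 μL brought to 1000 μL → factor 1000/200 = 5
Step 6: 0.5 mL brought to 5 mL → factor 5/0.5 = 10
Overall dilution factor = 100 × 20 × 10 × 100 × 5 × 10 = 1 × 10^8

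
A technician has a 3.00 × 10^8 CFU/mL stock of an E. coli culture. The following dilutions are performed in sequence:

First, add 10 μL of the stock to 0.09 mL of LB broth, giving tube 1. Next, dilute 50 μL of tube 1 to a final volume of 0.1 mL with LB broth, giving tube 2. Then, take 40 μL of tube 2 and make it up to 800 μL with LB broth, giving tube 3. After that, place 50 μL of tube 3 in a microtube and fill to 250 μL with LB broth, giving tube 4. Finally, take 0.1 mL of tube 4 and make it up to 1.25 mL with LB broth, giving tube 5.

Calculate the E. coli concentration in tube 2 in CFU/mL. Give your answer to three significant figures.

Step 1: 10 μL + 0.09 mL = 100 μL total → factor 100/10 = 10
Step 2: 50 μL brought to 0.1 mL → factor 100/50 = 2
Dilution factor through tube 2 = 10 × 2 = 20
[tube 2] = 3.00 × 10^8 CFU/mL / 20 = 1.50 × 10^7 CFU/mL

1.50 × 10^7 CFU/mL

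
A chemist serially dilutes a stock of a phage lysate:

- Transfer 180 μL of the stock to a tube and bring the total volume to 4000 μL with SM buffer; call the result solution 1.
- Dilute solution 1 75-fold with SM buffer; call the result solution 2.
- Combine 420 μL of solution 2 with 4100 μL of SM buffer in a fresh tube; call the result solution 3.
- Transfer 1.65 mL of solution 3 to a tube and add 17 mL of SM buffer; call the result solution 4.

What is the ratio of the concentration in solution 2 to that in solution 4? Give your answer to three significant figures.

122

Step 1: 180 μL brought to 4000 μL → factor 4000/180 = 22.222
Step 2: 75-fold → factor 75
Step 3: 420 μL + 4100 μL = 4520 μL total → factor 4520/420 = 10.762
Step 4: 1.65 mL + 17 mL = 18.65 mL total → factor 18.65/1.65 = 11.303
Dilution factor to solution 2 = 1666.7; to solution 4 = 2.0274 × 10^5
[solution 2]/[solution 4] = (factor to solution 4)/(factor to solution 2) = 2.0274 × 10^5/1666.7 = 122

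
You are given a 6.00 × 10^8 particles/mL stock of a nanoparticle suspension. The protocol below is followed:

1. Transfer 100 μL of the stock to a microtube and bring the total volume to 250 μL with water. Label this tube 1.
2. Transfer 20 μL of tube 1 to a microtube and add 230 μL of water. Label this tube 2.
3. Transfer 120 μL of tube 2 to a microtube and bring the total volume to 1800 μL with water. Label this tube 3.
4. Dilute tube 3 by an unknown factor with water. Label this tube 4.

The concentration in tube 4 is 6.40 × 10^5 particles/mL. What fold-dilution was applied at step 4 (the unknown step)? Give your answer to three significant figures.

2.00-fold

Step 1: 100 μL brought to 250 μL → factor 250/100 = 2.5
Step 2: 20 μL + 230 μL = 250 μL total → factor 250/20 = 12.5
Step 3: 120 μL brought to 1800 μL → factor 1800/120 = 15
Step 4: unknown factor x
Product of known-step factors = 468.75
Overall factor = 6.00 × 10^8 particles/mL / (6.40 × 10^5 particles/mL) = 937.5
x = 937.5 / 468.75 = 2.00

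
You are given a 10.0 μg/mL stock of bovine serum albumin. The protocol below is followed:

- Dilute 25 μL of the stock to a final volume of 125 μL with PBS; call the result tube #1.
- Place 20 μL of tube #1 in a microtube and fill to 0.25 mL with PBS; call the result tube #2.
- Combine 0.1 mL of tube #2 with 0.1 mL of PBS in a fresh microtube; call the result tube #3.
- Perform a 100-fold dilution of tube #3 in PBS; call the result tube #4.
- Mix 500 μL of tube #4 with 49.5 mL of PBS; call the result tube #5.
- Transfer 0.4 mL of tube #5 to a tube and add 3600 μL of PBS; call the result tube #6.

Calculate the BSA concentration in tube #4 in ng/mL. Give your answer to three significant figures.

0.800 ng/mL

Step 1: 25 μL brought to 125 μL → factor 125/25 = 5
Step 2: 20 μL brought to 0.25 mL → factor 250/20 = 12.5
Step 3: 0.1 mL + 0.1 mL = 0.2 mL total → factor 0.2/0.1 = 2
Step 4: 100-fold → factor 100
Dilution factor through tube #4 = 5 × 12.5 × 2 × 100 = 12500
[tube #4] = 10.0 μg/mL / 12500 = 0.0008000 μg/mL = 0.800 ng/mL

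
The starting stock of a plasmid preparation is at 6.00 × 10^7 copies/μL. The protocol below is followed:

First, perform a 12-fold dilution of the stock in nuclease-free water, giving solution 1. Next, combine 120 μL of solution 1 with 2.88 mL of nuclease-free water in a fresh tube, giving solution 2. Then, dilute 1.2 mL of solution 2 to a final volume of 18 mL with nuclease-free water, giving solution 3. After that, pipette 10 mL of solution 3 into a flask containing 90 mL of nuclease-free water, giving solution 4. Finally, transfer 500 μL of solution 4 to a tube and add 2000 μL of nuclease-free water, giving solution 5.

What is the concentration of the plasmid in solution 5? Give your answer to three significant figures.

267 copies/μL

Step 1: 12-fold → factor 12
Step 2: 120 μL + 2.88 mL = 3000 μL total → factor 3000/120 = 25
Step 3: 1.2 mL brought to 18 mL → factor 18/1.2 = 15
Step 4: 10 mL + 90 mL = 100 mL total → factor 100/10 = 10
Step 5: 500 μL + 2000 μL = 2500 μL total → factor 2500/500 = 5
Overall dilution factor = 12 × 25 × 15 × 10 × 5 = 2.25 × 10^5
Final = 6.00 × 10^7 copies/μL / 2.25 × 10^5 = 267 copies/μL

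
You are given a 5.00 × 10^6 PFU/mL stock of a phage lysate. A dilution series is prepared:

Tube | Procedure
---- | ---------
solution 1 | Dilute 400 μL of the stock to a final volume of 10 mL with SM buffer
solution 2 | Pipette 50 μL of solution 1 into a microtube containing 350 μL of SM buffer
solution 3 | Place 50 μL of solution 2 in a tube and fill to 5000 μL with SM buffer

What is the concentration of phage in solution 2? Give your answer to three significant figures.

Step 1: 400 μL brought to 10 mL → factor 10000/400 = 25
Step 2: 50 μL + 350 μL = 400 μL total → factor 400/50 = 8
Dilution factor through solution 2 = 25 × 8 = 200
[solution 2] = 5.00 × 10^6 PFU/mL / 200 = 2.50 × 10^4 PFU/mL

2.50 × 10^4 PFU/mL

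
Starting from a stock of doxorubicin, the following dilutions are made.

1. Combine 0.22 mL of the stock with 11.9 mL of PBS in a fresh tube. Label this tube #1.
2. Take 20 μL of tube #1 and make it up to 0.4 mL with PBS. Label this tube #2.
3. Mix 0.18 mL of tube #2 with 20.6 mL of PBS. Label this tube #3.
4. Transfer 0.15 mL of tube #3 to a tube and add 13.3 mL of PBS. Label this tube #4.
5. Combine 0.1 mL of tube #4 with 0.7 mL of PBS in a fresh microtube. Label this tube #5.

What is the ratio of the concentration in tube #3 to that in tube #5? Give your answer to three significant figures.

717

Step 1: 0.22 mL + 11.9 mL = 12.12 mL total → factor 12.12/0.22 = 55.091
Step 2: 20 μL brought to 0.4 mL → factor 400/20 = 20
Step 3: 0.18 mL + 20.6 mL = 20.78 mL total → factor 20.78/0.18 = 115.44
Step 4: 0.15 mL + 13.3 mL = 13.45 mL total → factor 13.45/0.15 = 89.667
Step 5: 0.1 mL + 0.7 mL = 0.8 mL total → factor 0.8/0.1 = 8
Dilution factor to tube #3 = 1.272 × 10^5; to tube #5 = 9.1244 × 10^7
[tube #3]/[tube #5] = (factor to tube #5)/(factor to tube #3) = 9.1244 × 10^7/1.272 × 10^5 = 717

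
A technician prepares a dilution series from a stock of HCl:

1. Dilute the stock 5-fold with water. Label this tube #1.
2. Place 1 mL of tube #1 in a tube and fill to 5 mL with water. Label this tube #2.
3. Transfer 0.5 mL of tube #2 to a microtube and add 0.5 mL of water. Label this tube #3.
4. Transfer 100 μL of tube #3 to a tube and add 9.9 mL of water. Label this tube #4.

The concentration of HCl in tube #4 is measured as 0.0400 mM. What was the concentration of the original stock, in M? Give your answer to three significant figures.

Step 1: 5-fold → factor 5
Step 2: 1 mL brought to 5 mL → factor 5/1 = 5
Step 3: 0.5 mL + 0.5 mL = 1 mL total → factor 1/0.5 = 2
Step 4: 100 μL + 9.9 mL = 10000 μL total → factor 10000/100 = 100
Overall dilution factor = 5 × 5 × 2 × 100 = 5000
Stock = 0.0400 mM × 5000 = 200.0 mM = 0.200 M

0.200 M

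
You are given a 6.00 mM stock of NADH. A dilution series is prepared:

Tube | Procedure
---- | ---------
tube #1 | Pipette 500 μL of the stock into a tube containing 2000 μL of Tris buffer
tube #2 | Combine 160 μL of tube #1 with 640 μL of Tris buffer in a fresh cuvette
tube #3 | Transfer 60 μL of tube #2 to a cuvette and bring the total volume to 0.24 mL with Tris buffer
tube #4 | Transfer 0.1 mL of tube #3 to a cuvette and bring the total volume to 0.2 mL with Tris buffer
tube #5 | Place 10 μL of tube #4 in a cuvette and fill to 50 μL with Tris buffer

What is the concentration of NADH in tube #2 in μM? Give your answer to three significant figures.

Step 1: 500 μL + 2000 μL = 2500 μL total → factor 2500/500 = 5
Step 2: 160 μL + 640 μL = 800 μL total → factor 800/160 = 5
Dilution factor through tube #2 = 5 × 5 = 25
[tube #2] = 6.00 mM / 25 = 0.2400 mM = 240 μM

240 μM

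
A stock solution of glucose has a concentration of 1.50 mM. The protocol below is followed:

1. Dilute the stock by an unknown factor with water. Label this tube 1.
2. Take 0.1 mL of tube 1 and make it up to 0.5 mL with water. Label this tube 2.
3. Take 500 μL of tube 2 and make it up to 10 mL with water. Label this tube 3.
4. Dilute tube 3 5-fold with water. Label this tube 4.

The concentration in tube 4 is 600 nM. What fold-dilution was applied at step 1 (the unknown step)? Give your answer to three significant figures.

5.00-fold

Step 1: unknown factor x
Step 2: 0.1 mL brought to 0.5 mL → factor 0.5/0.1 = 5
Step 3: 500 μL brought to 10 mL → factor 10000/500 = 20
Step 4: 5-fold → factor 5
Product of known-step factors = 500
Overall factor = 1.50 mM / (600 nM) = 2500
x = 2500 / 500 = 5.00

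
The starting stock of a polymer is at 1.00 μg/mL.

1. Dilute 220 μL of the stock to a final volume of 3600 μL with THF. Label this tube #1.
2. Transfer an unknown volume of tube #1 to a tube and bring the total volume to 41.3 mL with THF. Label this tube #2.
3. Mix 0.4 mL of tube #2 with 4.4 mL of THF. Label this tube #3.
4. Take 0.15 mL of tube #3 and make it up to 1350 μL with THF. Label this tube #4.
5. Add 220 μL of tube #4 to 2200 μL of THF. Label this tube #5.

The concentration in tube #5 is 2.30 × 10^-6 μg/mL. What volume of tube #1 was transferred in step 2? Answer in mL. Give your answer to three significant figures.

Step 1: 220 μL brought to 3600 μL → factor 3600/220 = 16.364
Step 2: v brought to 41.3 mL → factor = 41.3 mL/v
Step 3: 0.4 mL + 4.4 mL = 4.8 mL total → factor 4.8/0.4 = 12
Step 4: 0.15 mL brought to 1350 μL → factor 1.35/0.15 = 9
Step 5: 220 μL + 2200 μL = 2420 μL total → factor 2420/220 = 11
Product of known-step factors = 19440
Overall factor = 1.00 μg/mL / (2.30 × 10^-6 μg/mL) = 4.3478 × 10^5
Step-2 factor = 4.3478 × 10^5 / 19440 = 22.365
v = 41.3 mL / 22.365 = 1.85 mL

1.85 mL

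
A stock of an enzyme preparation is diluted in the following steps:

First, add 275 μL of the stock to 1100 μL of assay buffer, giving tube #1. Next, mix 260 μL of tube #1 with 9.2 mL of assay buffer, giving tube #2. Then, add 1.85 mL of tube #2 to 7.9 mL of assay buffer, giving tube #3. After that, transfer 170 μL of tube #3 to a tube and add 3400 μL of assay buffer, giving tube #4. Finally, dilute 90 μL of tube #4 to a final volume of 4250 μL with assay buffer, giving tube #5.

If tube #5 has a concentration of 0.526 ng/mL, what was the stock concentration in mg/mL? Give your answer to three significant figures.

Step 1: 275 μL + 1100 μL = 1375 μL total → factor 1375/275 = 5
Step 2: 260 μL + 9.2 mL = 9460 μL total → factor 9460/260 = 36.385
Step 3: 1.85 mL + 7.9 mL = 9.75 mL total → factor 9.75/1.85 = 5.2703
Step 4: 170 μL + 3400 μL = 3570 μL total → factor 3570/170 = 21
Step 5: 90 μL brought to 4250 μL → factor 4250/90 = 47.222
Overall dilution factor = 5 × 36.385 × 5.2703 × 21 × 47.222 = 9.5079 × 10^5
Stock = 0.526 ng/mL × 9.5079 × 10^5 = 5.001 × 10^5 ng/mL = 0.500 mg/mL

0.500 mg/mL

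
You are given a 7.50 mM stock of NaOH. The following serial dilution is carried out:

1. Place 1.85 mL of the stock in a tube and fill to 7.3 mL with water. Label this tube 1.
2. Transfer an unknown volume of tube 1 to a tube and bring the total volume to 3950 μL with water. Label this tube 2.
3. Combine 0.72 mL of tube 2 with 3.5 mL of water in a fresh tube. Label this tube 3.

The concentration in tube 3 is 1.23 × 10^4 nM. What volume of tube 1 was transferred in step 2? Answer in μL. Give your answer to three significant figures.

150 μL

Step 1: 1.85 mL brought to 7.3 mL → factor 7.3/1.85 = 3.9459
Step 2: v brought to 3950 μL → factor = 3950 μL/v
Step 3: 0.72 mL + 3.5 mL = 4.22 mL total → factor 4.22/0.72 = 5.8611
Product of known-step factors = 23.128
Overall factor = 7.50 mM / (1.23 × 10^4 nM) = 609.76
Step-2 factor = 609.76 / 23.128 = 26.365
v = 3950 μL / 26.365 = 150 μL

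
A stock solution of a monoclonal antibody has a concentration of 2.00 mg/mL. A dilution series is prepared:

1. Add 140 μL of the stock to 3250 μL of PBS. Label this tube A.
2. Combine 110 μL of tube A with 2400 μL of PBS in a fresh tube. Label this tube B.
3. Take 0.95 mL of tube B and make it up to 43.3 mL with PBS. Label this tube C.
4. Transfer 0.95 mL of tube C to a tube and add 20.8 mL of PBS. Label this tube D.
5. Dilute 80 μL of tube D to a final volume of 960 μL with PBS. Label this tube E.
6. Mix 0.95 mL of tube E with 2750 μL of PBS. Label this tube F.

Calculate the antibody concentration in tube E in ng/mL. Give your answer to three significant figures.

Step 1: 140 μL + 3250 μL = 3390 μL total → factor 3390/140 = 24.214
Step 2: 110 μL + 2400 μL = 2510 μL total → factor 2510/110 = 22.818
Step 3: 0.95 mL brought to 43.3 mL → factor 43.3/0.95 = 45.579
Step 4: 0.95 mL + 20.8 mL = 21.75 mL total → factor 21.75/0.95 = 22.895
Step 5: 80 μL brought to 960 μL → factor 960/80 = 12
Dilution factor through tube E = 24.214 × 22.818 × 45.579 × 22.895 × 12 = 6.9188 × 10^6
[tube E] = 2.00 mg/mL / 6.9188 × 10^6 = 2.891 × 10^-7 mg/mL = 0.289 ng/mL

0.289 ng/mL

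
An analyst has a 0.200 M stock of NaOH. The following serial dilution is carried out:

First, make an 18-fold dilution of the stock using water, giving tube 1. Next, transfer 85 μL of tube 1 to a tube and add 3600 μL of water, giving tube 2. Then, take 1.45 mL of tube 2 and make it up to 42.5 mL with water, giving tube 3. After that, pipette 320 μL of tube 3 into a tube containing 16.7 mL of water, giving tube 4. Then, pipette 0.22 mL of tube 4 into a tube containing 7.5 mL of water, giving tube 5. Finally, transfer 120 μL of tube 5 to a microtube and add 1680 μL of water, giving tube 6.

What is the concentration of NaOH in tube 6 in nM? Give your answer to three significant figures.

0.312 nM

Step 1: 18-fold → factor 18
Step 2: 85 μL + 3600 μL = 3685 μL total → factor 3685/85 = 43.353
Step 3: 1.45 mL brought to 42.5 mL → factor 42.5/1.45 = 29.31
Step 4: 320 μL + 16.7 mL = 17020 μL total → factor 17020/320 = 53.188
Step 5: 0.22 mL + 7.5 mL = 7.72 mL total → factor 7.72/0.22 = 35.091
Step 6: 120 μL + 1680 μL = 1800 μL total → factor 1800/120 = 15
Overall dilution factor = 18 × 43.353 × 29.31 × 53.188 × 35.091 × 15 = 6.4034 × 10^8
Final = 0.200 M / 6.4034 × 10^8 = 3.123 × 10^-10 M = 0.312 nM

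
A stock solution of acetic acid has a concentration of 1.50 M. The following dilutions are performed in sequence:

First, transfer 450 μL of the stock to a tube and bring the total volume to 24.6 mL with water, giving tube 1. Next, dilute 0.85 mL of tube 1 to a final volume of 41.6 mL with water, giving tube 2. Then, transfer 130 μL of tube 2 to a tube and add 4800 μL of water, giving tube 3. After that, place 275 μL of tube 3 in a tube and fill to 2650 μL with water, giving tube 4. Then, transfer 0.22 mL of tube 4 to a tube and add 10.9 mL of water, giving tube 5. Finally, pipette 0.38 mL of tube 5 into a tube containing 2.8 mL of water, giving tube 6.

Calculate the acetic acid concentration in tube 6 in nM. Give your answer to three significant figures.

3.63 nM

Step 1: 450 μL brought to 24.6 mL → factor 24600/450 = 54.667
Step 2: 0.85 mL brought to 41.6 mL → factor 41.6/0.85 = 48.941
Step 3: 130 μL + 4800 μL = 4930 μL total → factor 4930/130 = 37.923
Step 4: 275 μL brought to 2650 μL → factor 2650/275 = 9.6364
Step 5: 0.22 mL + 10.9 mL = 11.12 mL total → factor 11.12/0.22 = 50.545
Step 6: 0.38 mL + 2.8 mL = 3.18 mL total → factor 3.18/0.38 = 8.3684
Dilution factor through tube 6 = 54.667 × 48.941 × 37.923 × 9.6364 × 50.545 × 8.3684 = 4.1356 × 10^8
[tube 6] = 1.50 M / 4.1356 × 10^8 = 3.627 × 10^-9 M = 3.63 nM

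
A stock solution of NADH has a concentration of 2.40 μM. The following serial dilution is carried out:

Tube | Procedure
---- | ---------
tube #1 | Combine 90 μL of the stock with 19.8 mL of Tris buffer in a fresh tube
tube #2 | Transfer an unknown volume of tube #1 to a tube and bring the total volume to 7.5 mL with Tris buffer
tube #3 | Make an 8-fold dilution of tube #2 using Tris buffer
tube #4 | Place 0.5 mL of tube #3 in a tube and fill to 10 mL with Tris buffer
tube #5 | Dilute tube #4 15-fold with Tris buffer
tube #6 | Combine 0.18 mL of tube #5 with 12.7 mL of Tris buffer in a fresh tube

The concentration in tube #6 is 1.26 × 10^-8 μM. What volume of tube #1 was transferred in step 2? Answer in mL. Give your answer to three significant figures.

Step 1: 90 μL + 19.8 mL = 19890 μL total → factor 19890/90 = 221
Step 2: v brought to 7.5 mL → factor = 7.5 mL/v
Step 3: 8-fold → factor 8
Step 4: 0.5 mL brought to 10 mL → factor 10/0.5 = 20
Step 5: 15-fold → factor 15
Step 6: 0.18 mL + 12.7 mL = 12.88 mL total → factor 12.88/0.18 = 71.556
Product of known-step factors = 3.7953 × 10^7
Overall factor = 2.40 μM / (1.26 × 10^-8 μM) = 1.9048 × 10^8
Step-2 factor = 1.9048 × 10^8 / 3.7953 × 10^7 = 5.0187
v = 7.5 mL / 5.0187 = 1.49 mL

1.49 mL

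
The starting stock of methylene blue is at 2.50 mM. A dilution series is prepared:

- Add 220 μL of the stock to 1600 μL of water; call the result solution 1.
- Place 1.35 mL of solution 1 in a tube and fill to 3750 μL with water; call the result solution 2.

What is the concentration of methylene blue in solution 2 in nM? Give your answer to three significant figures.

Step 1: 220 μL + 1600 μL = 1820 μL total → factor 1820/220 = 8.2727
Step 2: 1.35 mL brought to 3750 μL → factor 3.75/1.35 = 2.7778
Overall dilution factor = 8.2727 × 2.7778 = 22.98
Final = 2.50 mM / 22.98 = 0.1088 mM = 1.09 × 10^5 nM

1.09 × 10^5 nM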